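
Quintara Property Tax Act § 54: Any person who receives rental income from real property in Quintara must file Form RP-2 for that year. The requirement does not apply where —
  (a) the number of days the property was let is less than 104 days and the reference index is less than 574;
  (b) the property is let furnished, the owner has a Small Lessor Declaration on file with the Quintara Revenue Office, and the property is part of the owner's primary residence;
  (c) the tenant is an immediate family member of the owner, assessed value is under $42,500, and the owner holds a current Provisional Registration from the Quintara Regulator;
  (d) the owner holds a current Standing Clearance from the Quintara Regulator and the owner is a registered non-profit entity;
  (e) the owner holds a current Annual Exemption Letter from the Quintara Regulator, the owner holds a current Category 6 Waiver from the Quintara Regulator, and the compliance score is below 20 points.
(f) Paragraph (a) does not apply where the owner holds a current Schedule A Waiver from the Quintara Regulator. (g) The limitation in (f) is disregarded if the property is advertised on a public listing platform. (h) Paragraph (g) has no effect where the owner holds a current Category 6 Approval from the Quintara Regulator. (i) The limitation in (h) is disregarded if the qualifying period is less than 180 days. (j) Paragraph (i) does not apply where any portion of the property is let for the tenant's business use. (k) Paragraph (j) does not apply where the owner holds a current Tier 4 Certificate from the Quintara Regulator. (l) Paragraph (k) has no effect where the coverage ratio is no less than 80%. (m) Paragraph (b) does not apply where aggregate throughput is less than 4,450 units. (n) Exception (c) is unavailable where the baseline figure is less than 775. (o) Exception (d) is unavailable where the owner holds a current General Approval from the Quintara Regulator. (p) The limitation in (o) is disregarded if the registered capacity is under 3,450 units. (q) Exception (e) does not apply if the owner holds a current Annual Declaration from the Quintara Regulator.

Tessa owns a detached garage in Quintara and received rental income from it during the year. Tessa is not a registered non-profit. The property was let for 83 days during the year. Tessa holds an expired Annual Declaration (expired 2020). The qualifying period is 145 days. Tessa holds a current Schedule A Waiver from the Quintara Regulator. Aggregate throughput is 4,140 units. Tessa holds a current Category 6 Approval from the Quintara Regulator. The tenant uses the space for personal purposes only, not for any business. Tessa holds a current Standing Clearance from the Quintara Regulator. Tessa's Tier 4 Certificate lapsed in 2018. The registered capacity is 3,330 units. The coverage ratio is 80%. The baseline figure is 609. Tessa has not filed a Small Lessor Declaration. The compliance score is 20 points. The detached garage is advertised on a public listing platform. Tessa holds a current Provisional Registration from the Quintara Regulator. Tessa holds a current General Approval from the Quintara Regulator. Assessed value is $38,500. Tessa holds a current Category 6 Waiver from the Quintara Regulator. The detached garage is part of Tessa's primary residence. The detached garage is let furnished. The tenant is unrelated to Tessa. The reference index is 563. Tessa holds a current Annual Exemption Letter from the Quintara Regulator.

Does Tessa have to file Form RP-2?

Exception (a) is satisfied on its face — the number of days the property was let is 83 days, less than the 104 days limit; the reference index is 563, less than the 574 limit. Considering the limiting provisions: (f) would limit (a) — a current Schedule A Waiver is held — but (g) sets (f) aside: (g) operates against (f): the property is publicly advertised. (h) would limit (g) — a current Category 6 Approval is held — but (i) sets (h) aside: (i) operates against (h): the qualifying period is 145 days, less than the 180 days limit. (j), which would lift (i), is not triggered — the space is used for personal purposes only. So (a) applies.
Exception (b) does not apply: no Small Lessor Declaration is on file.
Exception (c) does not apply: the tenant is unrelated to the owner.
Exception (d) requires that the owner is a registered non-profit entity; but Tessa is not a registered non-profit, so (d) is unavailable.
Exception (e) requires that the compliance score is below 20 points; but the compliance score is 20 points, not below 20 points, so (e) is unavailable.

No — exception (a) applies; Tessa is not required to file Form RP-2.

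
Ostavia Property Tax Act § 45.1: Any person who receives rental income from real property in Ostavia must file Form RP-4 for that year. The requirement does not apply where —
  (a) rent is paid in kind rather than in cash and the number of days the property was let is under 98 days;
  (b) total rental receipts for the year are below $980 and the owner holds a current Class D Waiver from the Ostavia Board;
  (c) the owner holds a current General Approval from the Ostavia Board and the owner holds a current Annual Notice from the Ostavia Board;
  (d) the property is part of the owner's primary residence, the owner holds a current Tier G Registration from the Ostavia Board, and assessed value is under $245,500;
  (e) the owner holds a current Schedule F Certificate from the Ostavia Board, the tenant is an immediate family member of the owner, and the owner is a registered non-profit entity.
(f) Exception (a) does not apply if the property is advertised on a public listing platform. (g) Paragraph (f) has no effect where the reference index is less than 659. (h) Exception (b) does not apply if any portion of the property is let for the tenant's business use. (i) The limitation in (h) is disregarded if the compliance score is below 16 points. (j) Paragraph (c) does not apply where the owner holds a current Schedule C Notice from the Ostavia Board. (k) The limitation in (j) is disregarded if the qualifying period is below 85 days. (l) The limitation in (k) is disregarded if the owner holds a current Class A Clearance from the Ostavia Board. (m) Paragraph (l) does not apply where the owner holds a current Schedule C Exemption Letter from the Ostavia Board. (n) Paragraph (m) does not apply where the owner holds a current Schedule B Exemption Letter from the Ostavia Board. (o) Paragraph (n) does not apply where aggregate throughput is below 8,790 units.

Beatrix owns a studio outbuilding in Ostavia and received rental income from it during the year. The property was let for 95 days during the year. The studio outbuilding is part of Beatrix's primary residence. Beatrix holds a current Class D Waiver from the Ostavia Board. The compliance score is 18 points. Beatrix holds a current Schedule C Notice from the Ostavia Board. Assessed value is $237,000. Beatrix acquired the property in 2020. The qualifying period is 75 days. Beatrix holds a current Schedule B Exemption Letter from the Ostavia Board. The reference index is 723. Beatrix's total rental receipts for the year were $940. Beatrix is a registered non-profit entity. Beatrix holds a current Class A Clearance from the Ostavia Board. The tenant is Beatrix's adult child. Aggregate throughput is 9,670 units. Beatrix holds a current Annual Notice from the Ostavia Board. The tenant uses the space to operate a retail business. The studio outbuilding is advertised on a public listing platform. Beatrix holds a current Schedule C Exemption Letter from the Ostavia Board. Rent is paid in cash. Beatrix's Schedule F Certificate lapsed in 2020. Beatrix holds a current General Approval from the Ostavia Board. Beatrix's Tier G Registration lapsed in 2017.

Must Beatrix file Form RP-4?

Yes — Beatrix must file Form RP-4.

Exception (a) requires that rent is paid in kind rather than in cash; but rent is paid in cash, so (a) is unavailable.
Exception (b): total rental receipts for the year are $940, below the $980 limit; a current Class D Waiver is held — every condition holds. But: (h) operates against (b): the space is let for business use. (i), which would lift (h), is inapplicable — the compliance score is 18 points, not below 16 points. (b) is therefore removed.
Exception (c): a current General Approval is held; a current Annual Notice is held — every condition holds. But applying paragraphs (j)–(o): (j) operates against (c): a current Schedule C Notice is held. (k) operates (the qualifying period is 75 days, below the 85 days limit), but yields to (l): (l) operates against (k): a current Class A Clearance is held. (m) would limit (l) — a current Schedule C Exemption Letter is held — but (n) sets (m) aside: (n) operates against (m): a current Schedule B Exemption Letter is held. (o), which would lift (n), is inapplicable — aggregate throughput is 9,670 units, not below 8,790 units. So (c) is unavailable.
Exception (d) fails — the Tier G Registration is not current.
Exception (e) requires that the owner holds a current Schedule F Certificate from the Ostavia Board; but no current Schedule F Certificate is held, so (e) is unavailable.
No exception displaces § 45.1.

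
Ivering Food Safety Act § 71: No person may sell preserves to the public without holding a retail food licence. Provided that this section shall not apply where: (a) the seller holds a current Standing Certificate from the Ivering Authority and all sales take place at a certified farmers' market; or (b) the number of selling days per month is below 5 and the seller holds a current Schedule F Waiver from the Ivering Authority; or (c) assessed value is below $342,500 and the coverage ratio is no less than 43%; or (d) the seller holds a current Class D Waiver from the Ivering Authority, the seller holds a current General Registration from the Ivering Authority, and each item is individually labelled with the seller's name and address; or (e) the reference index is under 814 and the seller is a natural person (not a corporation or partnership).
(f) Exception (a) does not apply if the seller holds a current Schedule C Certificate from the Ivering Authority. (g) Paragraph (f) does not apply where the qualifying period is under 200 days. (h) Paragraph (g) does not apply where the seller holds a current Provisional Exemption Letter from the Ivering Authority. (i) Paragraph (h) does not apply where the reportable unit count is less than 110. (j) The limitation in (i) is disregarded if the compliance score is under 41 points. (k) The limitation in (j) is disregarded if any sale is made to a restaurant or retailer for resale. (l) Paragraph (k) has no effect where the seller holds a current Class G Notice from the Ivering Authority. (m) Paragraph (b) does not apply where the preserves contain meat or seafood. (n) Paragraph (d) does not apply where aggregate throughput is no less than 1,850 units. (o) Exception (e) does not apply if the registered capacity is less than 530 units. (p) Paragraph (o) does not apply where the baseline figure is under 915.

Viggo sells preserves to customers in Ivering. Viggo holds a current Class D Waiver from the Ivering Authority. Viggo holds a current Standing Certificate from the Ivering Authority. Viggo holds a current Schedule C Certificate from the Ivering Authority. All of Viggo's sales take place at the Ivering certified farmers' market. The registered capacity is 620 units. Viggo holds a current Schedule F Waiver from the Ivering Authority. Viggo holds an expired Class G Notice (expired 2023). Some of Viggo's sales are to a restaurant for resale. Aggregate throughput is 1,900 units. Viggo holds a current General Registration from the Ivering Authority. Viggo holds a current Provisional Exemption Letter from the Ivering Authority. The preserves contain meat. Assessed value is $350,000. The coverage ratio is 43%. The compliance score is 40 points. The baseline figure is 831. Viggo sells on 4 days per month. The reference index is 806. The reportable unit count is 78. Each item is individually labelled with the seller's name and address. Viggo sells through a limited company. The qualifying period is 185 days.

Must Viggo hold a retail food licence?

No — exception (a) applies; Viggo is not required to hold a retail food licence.

Exception (a)'s conditions are all satisfied: a current Standing Certificate is held; all sales are at a certified farmers' market. Applying paragraphs (f)–(l): (f) would limit (a) — a current Schedule C Certificate is held — but (g) sets (f) aside: (g) operates against (f): the qualifying period is 185 days, under the 200 days limit. (h) would limit (g) — a current Provisional Exemption Letter is held — but (i) sets (h) aside: (i) operates against (h): the reportable unit count is 78, less than the 110 limit. (j) would limit (i) — the compliance score is 40 points, under the 41 points limit — but (k) sets (j) aside: (k) operates against (j): some sales are to a restaurant for resale. (l) is inapplicable (there is no Class G Notice in force), so (k) stands. Exception (a) stands.
Exception (b) is satisfied on its face — the number of selling days per month is 4, below the 5 limit; a current Schedule F Waiver is held. But: (m) operates against (b): the preserves contain meat. Exception (b) does not apply.
Exception (c) does not apply: assessed value is $350,000, not below $342,500.
All of (d)'s requirements are met (a current Class D Waiver is held; a current General Registration is held; items are individually labelled). But: (n) operates — aggregate throughput is 1,900 units, meeting the 1,850 units threshold. Exception (d) does not apply.
Exception (e) requires that the seller is a natural person (not a corporation or partnership); but the seller operates through a limited company, so (e) is unavailable.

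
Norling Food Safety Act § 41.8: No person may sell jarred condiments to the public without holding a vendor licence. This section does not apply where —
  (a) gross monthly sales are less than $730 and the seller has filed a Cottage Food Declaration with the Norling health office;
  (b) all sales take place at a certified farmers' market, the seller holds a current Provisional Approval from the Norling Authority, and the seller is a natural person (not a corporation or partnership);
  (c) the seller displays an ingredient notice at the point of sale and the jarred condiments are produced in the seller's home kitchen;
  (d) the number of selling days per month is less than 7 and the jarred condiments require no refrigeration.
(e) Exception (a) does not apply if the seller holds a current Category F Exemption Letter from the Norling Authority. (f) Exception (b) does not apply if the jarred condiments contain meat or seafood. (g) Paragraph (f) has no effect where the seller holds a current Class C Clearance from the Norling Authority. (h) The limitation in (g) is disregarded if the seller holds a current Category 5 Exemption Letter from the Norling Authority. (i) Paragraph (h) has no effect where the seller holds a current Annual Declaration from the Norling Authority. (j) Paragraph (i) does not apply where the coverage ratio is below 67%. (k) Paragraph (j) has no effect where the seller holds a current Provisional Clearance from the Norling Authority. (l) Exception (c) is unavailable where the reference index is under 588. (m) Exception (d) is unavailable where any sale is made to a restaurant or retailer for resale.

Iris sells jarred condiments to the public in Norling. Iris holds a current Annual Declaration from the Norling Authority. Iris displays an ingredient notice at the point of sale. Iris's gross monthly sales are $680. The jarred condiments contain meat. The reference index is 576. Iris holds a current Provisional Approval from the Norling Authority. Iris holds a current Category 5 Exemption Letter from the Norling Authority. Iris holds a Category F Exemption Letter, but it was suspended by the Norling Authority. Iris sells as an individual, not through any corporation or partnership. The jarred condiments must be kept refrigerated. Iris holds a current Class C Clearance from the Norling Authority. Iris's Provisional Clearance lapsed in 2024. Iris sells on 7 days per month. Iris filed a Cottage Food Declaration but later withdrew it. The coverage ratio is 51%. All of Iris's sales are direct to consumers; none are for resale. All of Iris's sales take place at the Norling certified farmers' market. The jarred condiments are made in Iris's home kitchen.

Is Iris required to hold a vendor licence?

Exception (a) requires that the seller has filed a Cottage Food Declaration with the Norling health office; but the Cottage Food Declaration was withdrawn, so (a) is unavailable.
Exception (b)'s conditions are all satisfied: all sales are at a certified farmers' market; a current Provisional Approval is held; the seller is a natural person. But: (f) operates — the jarred condiments contain meat. (g) is triggered (a current Class C Clearance is held), but is set aside by (h): (h) operates against (g): a current Category 5 Exemption Letter is held. (i) operates (a current Annual Declaration is held), but is itself disapplied by (j): (j) applies — the coverage ratio is 51%, below the 67% limit. (k), which would lift (j), is inapplicable — there is no Provisional Clearance in force. Exception (b) does not apply.
All of (c)'s requirements are met (an ingredient notice is displayed; the jarred condiments are home-kitchen produced). However, paragraph (l) must be considered: (l) operates — the reference index is 576, under the 588 limit. Exception (c) does not apply.
Exception (d) does not apply: the number of selling days per month is 7, not less than 7.
Every exception is unavailable, so the rule governs.

Yes — Iris must hold a vendor licence.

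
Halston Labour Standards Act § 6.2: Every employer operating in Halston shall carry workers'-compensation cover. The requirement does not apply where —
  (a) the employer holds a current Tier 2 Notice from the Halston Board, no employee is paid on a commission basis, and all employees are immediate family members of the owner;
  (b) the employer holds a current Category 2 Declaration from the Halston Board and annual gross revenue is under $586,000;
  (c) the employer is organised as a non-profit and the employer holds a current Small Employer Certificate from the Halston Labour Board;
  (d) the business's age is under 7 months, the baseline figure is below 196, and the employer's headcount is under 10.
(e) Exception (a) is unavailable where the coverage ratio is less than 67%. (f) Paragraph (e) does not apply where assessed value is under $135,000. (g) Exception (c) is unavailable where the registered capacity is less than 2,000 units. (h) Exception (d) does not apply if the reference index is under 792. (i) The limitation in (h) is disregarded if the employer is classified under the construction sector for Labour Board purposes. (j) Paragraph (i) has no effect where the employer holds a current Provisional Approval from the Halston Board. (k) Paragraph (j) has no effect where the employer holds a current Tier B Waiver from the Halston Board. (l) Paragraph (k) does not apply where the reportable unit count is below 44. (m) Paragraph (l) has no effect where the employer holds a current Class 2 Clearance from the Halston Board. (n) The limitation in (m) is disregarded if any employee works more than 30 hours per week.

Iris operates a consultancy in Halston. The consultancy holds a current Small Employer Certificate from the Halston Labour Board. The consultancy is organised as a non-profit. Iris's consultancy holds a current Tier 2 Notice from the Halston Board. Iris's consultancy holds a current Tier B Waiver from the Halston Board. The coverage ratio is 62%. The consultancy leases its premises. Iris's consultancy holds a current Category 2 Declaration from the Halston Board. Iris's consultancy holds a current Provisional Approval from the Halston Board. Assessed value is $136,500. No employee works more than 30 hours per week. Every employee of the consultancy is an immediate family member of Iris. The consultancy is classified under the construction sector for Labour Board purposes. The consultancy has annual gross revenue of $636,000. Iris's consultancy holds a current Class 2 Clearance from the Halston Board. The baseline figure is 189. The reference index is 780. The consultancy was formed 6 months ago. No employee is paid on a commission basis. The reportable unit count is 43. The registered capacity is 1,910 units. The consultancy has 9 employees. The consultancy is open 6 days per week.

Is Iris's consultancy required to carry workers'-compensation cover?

No — exception (d) applies; Iris's consultancy is not required to carry workers'-compensation cover.

Exception (a) is satisfied on its face — a current Tier 2 Notice is held; no employee is paid on commission; every employee is an immediate family member. But: (e) operates against (a): the coverage ratio is 62%, less than the 67% limit. (f), which would lift (e), is not triggered — assessed value is $136,500, not under $135,000. So (a) is unavailable.
Exception (b) fails — annual gross revenue is $636,000, not under $586,000.
Exception (c)'s conditions are all satisfied: the employer is a non-profit; a current Small Employer Certificate is held. However, paragraph (g) must be considered: (g) applies — the registered capacity is 1,910 units, less than the 2,000 units limit. (c) is therefore removed.
All of (d)'s requirements are met (the business's age is 6 months, under the 7 months limit; the baseline figure is 189, below the 196 limit; the employer's headcount is 9, under the 10 limit). As to paragraphs (h)–(n): (h) would limit (d) — the reference index is 780, under the 792 limit — but (i) sets (h) aside: (i) is triggered — the consultancy is classified under the construction sector. (j) would limit (i) — a current Provisional Approval is held — but (k) sets (j) aside: (k) operates against (j): a current Tier B Waiver is held. (l) operates (the reportable unit count is 43, below the 44 limit), but is displaced by (m): (m) operates — a current Class 2 Clearance is held. (n), which would lift (m), is inapplicable — no employee exceeds 30 hours/week. Exception (d) stands.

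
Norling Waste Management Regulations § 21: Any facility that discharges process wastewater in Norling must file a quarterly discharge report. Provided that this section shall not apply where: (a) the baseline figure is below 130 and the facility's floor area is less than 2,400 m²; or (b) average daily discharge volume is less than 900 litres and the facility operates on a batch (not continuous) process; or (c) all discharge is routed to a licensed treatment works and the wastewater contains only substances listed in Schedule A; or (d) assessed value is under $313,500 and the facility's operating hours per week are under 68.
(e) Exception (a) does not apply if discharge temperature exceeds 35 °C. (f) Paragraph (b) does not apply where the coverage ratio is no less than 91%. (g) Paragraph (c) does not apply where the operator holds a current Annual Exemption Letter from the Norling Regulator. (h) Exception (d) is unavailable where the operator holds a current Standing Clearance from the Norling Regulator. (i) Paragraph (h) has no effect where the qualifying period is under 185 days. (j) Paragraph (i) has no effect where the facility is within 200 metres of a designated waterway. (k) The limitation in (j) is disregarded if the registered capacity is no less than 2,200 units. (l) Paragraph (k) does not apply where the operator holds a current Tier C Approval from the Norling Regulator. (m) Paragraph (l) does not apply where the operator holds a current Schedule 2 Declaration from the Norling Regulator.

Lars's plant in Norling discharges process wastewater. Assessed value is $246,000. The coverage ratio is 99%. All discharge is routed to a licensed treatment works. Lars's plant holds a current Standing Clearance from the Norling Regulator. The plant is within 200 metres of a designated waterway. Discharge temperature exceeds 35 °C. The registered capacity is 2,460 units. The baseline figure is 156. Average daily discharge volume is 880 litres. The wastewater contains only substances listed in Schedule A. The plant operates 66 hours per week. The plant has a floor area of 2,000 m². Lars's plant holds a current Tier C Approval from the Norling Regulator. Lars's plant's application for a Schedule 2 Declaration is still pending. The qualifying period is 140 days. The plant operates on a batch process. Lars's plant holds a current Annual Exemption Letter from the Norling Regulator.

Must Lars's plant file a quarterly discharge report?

Yes — Lars's plant must file a quarterly discharge report.

Exception (a) requires that the baseline figure is below 130; but the baseline figure is 156, not below 130, so (a) is unavailable.
Exception (b) is satisfied on its face — average daily discharge volume is 880 litres, less than the 900 litres limit; the facility operates on a batch process. But: (f) is engaged — the coverage ratio is 99%, meeting the 91% threshold. So (b) is unavailable.
Exception (c) is satisfied on its face — discharge is routed to a licensed treatment works; the wastewater is Schedule-A-only. But applying paragraph (g): (g) operates against (c): a current Annual Exemption Letter is held. So (c) is unavailable.
All of (d)'s requirements are met (assessed value is $246,000, under the $313,500 limit; the facility's operating hours per week are 66, under the 68 limit). Turning to paragraphs (h)–(m): (h) operates against (d): a current Standing Clearance is held. (i) is engaged (the qualifying period is 140 days, under the 185 days limit), but is set aside by (j): (j) operates — the plant is within 200 m of a designated waterway. (k) would limit (j) — the registered capacity is 2,460 units, meeting the 2,200 units threshold — but (l) sets (k) aside: (l) operates against (k): a current Tier C Approval is held. (m), which would lift (l), is not engaged — there is no Schedule 2 Declaration in force. So (d) is unavailable.
None of the exceptions is available; § 21 applies in full.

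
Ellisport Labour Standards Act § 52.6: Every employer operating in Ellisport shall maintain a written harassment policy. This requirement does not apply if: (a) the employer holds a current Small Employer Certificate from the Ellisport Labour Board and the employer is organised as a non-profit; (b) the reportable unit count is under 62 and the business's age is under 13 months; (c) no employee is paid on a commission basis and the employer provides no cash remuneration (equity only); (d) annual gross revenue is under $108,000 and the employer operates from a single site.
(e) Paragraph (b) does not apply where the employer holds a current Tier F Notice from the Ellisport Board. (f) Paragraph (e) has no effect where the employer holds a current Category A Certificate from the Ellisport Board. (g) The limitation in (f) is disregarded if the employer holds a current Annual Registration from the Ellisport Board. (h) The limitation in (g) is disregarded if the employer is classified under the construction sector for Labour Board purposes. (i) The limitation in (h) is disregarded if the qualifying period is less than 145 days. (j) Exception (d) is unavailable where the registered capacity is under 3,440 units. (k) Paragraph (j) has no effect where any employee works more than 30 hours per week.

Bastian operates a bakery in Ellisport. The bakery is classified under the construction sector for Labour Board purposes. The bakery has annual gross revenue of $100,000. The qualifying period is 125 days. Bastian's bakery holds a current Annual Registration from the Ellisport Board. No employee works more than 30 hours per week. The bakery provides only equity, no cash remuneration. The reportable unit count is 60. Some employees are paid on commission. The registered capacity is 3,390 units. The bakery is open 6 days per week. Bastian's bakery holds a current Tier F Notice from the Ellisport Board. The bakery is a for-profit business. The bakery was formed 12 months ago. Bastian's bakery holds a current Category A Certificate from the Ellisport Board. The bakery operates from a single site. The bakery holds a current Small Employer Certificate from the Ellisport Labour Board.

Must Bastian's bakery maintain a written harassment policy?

Yes — Bastian's bakery must maintain a written harassment policy.

Exception (a) fails — the employer is for-profit.
Exception (b) is satisfied on its face — the reportable unit count is 60, under the 62 limit; the business's age is 12 months, under the 13 months limit. But applying paragraphs (e)–(i): (e) operates against (b): a current Tier F Notice is held. (f) is triggered (a current Category A Certificate is held), but is overridden by (g): (g) operates against (f): a current Annual Registration is held. (h) would limit (g) — the bakery is classified under the construction sector — but (i) sets (h) aside: (i) applies — the qualifying period is 125 days, less than the 145 days limit. Exception (b) does not apply.
Exception (c) fails — some employees are paid on commission.
Exception (d): annual gross revenue is $100,000, under the $108,000 limit; the employer operates from a single site — every condition holds. Turning to paragraphs (j)–(k): (j) is triggered — the registered capacity is 3,390 units, under the 3,440 units limit. (k), which would lift (j), does not operate here — no employee exceeds 30 hours/week. So (d) is unavailable.
No exception is made out. Bastian's bakery falls within the general rule.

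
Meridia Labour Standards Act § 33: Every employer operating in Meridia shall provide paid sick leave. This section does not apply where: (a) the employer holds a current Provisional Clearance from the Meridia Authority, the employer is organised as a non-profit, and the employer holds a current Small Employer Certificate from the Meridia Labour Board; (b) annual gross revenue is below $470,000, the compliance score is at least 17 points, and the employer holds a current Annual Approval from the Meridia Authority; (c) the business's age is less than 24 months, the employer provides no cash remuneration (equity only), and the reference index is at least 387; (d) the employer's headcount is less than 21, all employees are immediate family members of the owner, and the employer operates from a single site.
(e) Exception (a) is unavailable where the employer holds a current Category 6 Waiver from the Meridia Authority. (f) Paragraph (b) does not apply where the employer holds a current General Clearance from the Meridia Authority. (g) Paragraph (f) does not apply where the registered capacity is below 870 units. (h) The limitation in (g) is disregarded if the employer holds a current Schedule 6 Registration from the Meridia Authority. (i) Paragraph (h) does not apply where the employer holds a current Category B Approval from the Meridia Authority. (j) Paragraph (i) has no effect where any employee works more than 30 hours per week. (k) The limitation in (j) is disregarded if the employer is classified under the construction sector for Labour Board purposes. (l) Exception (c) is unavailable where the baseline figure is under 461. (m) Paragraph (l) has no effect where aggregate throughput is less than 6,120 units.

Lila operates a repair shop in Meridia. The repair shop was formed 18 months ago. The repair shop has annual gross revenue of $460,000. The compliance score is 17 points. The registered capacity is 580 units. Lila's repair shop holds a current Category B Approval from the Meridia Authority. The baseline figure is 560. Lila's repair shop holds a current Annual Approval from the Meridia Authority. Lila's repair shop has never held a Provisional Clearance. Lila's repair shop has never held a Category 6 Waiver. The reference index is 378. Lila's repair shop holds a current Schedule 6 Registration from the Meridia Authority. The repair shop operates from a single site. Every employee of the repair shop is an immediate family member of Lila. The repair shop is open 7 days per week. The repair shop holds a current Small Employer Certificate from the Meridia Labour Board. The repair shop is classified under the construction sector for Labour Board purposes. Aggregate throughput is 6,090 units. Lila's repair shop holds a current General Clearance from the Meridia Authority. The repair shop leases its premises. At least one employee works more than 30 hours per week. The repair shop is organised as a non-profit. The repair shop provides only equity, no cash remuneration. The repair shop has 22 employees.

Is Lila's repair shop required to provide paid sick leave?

Exception (a) requires that the employer holds a current Provisional Clearance from the Meridia Authority; but no current Provisional Clearance is held, so (a) is unavailable.
Exception (b): annual gross revenue is $460,000, below the $470,000 limit; the compliance score is 17 points, meeting the 17 points threshold; a current Annual Approval is held — every condition holds. Considering the limiting provisions: (f) would limit (b) — a current General Clearance is held — but (g) sets (f) aside: (g) operates against (f): the registered capacity is 580 units, below the 870 units limit. (h) operates (a current Schedule 6 Registration is held), but is set aside by (i): (i) applies — a current Category B Approval is held. (j) would limit (i) — at least one employee exceeds 30 hours/week — but (k) sets (j) aside: (k) is triggered — the repair shop is classified under the construction sector. So (b) applies.
Exception (c) requires that the reference index is at least 387; but the reference index is 378, short of 387, so (c) is unavailable.
Exception (d) requires that the employer's headcount is less than 21; but the employer's headcount is 22, not less than 21, so (d) is unavailable.

No — exception (b) applies; Lila's repair shop is not required to provide paid sick leave.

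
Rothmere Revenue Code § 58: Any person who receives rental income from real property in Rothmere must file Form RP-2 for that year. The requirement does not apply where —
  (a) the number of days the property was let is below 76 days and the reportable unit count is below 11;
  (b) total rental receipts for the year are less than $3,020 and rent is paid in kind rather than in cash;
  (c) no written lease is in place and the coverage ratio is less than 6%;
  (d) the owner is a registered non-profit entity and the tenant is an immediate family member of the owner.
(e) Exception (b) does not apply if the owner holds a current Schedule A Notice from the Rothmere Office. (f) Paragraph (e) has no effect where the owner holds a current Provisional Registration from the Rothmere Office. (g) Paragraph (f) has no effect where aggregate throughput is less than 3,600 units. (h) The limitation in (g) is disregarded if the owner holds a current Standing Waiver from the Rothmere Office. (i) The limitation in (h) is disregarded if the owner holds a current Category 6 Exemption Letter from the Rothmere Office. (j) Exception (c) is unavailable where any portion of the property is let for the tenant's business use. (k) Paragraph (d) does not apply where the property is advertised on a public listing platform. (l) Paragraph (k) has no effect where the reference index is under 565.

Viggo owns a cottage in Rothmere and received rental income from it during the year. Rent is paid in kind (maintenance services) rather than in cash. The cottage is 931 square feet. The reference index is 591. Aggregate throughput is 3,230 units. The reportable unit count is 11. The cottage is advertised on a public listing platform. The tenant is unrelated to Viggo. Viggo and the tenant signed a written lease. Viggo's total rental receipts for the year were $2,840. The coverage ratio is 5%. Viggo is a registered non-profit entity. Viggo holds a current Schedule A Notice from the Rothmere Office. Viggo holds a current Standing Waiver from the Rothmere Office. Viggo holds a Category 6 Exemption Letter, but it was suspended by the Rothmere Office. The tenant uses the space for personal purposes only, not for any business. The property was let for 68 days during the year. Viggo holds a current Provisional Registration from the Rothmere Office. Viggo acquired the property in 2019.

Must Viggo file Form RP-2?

No — exception (b) applies; Viggo is not required to file Form RP-2.

Exception (a) requires that the reportable unit count is below 11; but the reportable unit count is 11, not below 11, so (a) is unavailable.
Exception (b): total rental receipts for the year are $2,840, less than the $3,020 limit; rent is paid in kind — every condition holds. Applying paragraphs (e)–(i): (e) would limit (b) — a current Schedule A Notice is held — but (f) sets (e) aside: (f) operates — a current Provisional Registration is held. (g) would limit (f) — aggregate throughput is 3,230 units, less than the 3,600 units limit — but (h) sets (g) aside: (h) is triggered — a current Standing Waiver is held. (i) is inapplicable (the Category 6 Exemption Letter is not current), so (h) stands. (b) remains available.
Exception (c) fails — a written lease is in place.
Exception (d) fails — the tenant is unrelated to the owner.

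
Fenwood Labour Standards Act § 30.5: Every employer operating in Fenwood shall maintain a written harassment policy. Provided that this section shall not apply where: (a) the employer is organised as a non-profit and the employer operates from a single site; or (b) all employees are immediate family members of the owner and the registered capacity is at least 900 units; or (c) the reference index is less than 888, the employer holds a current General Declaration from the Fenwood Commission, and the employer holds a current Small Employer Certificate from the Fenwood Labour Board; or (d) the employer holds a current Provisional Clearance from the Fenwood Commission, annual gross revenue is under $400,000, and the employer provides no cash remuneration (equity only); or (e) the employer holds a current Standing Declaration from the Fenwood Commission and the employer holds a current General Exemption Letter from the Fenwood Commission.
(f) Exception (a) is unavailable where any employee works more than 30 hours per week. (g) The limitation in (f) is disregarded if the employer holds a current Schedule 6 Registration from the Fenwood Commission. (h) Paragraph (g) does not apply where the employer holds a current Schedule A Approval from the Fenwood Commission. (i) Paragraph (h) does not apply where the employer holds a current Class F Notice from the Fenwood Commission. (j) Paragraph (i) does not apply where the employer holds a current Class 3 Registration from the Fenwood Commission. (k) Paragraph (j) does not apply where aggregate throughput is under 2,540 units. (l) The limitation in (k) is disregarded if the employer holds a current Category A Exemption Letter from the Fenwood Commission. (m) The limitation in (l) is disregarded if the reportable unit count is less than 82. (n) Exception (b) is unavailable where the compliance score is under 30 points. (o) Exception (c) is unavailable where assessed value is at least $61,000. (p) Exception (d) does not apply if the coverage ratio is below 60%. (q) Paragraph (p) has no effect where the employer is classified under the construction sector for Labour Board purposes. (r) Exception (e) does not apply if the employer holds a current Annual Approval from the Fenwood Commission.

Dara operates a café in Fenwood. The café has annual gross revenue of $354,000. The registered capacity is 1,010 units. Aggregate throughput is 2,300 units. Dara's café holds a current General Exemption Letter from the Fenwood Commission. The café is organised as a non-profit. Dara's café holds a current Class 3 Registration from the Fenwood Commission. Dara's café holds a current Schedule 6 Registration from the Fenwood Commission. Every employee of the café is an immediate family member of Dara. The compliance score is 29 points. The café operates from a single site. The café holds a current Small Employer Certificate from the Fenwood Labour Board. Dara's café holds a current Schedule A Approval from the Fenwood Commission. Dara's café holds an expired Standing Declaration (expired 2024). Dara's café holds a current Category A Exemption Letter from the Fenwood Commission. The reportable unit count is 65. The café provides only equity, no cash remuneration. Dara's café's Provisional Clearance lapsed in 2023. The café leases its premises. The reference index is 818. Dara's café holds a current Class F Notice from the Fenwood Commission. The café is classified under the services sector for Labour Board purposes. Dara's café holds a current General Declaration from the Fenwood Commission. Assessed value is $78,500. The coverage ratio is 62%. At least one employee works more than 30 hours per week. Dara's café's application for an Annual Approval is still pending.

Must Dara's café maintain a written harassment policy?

No — exception (a) applies; Dara's café is not required to maintain a written harassment policy.

Exception (a): the employer is a non-profit; the employer operates from a single site — every condition holds. Under paragraphs (f)–(m): (f) is triggered (at least one employee exceeds 30 hours/week), but yields to (g): (g) operates — a current Schedule 6 Registration is held. (h) is engaged (a current Schedule A Approval is held), but is displaced by (i): (i) operates — a current Class F Notice is held. (j) would limit (i) — a current Class 3 Registration is held — but (k) sets (j) aside: (k) is triggered — aggregate throughput is 2,300 units, under the 2,540 units limit. (l) would limit (k) — a current Category A Exemption Letter is held — but (m) sets (l) aside: (m) operates against (l): the reportable unit count is 65, less than the 82 limit. (a) remains available.
All of (b)'s requirements are met (every employee is an immediate family member; the registered capacity is 1,010 units, meeting the 900 units threshold). However, paragraph (n) must be considered: (n) operates against (b): the compliance score is 29 points, under the 30 points limit. (b) is therefore removed.
Exception (c): the reference index is 818, less than the 888 limit; a current General Declaration is held; a current Small Employer Certificate is held — every condition holds. However, paragraph (o) must be considered: (o) applies — assessed value is $78,500, meeting the $61,000 threshold. (c) is therefore removed.
Exception (d) fails — there is no Provisional Clearance in force.
Exception (e) fails — the Standing Declaration is not current.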